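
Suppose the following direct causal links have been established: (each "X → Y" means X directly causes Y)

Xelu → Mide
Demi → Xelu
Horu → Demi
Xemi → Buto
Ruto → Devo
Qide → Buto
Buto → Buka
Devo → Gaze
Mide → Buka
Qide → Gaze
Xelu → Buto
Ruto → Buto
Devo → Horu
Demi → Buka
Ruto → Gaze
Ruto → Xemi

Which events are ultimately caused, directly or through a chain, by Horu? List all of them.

Direct effects: Demi.
2 steps out: Xelu, Buka.
3 steps out: Buto, Mide.
Not reachable from it: Ruto, Qide, Xemi, Devo, Gaze.

Buka, Buto, Demi, Mide, Xelu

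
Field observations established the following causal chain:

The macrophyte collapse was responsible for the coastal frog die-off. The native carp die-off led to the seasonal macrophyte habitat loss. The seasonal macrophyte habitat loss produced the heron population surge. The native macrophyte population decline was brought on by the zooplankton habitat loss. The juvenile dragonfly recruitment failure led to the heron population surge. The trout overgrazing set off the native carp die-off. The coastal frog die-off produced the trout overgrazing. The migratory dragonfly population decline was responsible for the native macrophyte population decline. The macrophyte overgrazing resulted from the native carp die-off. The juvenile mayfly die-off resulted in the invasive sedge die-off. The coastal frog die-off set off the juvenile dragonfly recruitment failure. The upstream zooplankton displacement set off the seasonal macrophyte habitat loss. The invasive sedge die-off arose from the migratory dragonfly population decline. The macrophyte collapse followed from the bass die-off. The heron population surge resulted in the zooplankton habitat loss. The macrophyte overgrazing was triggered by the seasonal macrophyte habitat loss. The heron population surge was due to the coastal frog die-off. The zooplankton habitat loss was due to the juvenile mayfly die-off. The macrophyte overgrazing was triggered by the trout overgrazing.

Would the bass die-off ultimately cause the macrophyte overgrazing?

Yes

There is a causal chain: the bass die-off → the macrophyte collapse → the coastal frog die-off → the trout overgrazing → the macrophyte overgrazing.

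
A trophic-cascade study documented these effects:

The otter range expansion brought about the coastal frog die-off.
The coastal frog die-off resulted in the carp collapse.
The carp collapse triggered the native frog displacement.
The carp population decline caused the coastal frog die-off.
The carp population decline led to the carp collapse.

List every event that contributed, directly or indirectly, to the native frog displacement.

the carp collapse, the carp population decline, the coastal frog die-off, the otter range expansion

Immediate cause of the native frog displacement: the carp collapse.
Further upstream: the carp population decline, the otter range expansion, the coastal frog die-off.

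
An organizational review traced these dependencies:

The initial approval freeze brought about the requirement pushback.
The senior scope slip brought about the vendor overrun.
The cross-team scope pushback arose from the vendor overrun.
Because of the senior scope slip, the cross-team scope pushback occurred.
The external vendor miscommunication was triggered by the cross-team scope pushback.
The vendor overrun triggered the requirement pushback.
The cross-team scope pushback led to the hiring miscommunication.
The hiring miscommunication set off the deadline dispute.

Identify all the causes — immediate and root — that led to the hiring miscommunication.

the cross-team scope pushback, the senior scope slip, the vendor overrun

Immediate cause of the hiring miscommunication: the cross-team scope pushback.
Further upstream: the senior scope slip, the vendor overrun.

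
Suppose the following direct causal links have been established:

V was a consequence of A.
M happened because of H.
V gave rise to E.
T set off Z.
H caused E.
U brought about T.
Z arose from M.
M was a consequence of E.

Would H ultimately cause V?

No

H leads to E, M, Z; V is not among them.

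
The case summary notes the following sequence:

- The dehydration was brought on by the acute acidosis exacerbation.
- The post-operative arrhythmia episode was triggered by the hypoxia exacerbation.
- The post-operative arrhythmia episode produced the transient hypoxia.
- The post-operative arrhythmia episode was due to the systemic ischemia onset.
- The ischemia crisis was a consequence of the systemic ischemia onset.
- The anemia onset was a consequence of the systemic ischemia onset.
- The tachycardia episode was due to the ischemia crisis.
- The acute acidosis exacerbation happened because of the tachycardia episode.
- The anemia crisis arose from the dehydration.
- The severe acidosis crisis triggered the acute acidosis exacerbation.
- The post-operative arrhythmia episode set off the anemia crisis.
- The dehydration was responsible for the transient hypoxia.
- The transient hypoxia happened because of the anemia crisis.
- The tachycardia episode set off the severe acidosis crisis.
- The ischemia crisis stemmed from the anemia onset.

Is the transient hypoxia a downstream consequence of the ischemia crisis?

There is a causal chain: the ischemia crisis → the tachycardia episode → the acute acidosis exacerbation → the dehydration → the transient hypoxia.

Yes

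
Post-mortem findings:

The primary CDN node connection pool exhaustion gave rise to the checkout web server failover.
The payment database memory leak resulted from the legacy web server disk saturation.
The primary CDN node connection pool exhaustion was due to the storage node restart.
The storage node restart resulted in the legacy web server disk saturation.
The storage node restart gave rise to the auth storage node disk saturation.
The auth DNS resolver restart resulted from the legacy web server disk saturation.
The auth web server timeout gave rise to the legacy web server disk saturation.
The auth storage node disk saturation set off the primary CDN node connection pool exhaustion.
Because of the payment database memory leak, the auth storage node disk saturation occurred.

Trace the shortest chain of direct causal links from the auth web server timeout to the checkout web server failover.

the auth web server timeout → the legacy web server disk saturation
the legacy web server disk saturation → the payment database memory leak
the payment database memory leak → the auth storage node disk saturation
the auth storage node disk saturation → the primary CDN node connection pool exhaustion
the primary CDN node connection pool exhaustion → the checkout web server failover
Length: 5 steps.

the auth web server timeout → the legacy web server disk saturation → the payment database memory leak → the auth storage node disk saturation → the primary CDN node connection pool exhaustion → the checkout web server failover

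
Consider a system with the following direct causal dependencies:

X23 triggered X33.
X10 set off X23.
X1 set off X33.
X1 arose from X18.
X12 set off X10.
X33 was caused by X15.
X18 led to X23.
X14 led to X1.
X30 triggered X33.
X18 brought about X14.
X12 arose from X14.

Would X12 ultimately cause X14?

X12 leads to X10, X23, X33; X14 is not among them.

No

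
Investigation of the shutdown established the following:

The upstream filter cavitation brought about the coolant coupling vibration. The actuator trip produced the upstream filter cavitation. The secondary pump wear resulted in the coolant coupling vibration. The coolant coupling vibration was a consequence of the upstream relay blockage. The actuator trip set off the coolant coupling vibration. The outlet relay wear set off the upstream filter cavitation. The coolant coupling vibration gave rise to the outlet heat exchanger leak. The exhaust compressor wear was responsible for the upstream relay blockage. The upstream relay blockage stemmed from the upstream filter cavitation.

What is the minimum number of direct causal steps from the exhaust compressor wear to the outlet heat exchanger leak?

Shortest chain: the exhaust compressor wear → the upstream relay blockage → the coolant coupling vibration → the outlet heat exchanger leak.

3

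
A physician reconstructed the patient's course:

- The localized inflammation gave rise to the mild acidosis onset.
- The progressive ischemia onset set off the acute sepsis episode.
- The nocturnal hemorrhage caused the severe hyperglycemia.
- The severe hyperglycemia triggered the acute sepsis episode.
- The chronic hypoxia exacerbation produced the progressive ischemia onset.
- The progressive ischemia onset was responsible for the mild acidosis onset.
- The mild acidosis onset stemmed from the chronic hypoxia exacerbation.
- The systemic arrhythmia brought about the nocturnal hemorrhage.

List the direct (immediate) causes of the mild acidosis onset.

the chronic hypoxia exacerbation, the localized inflammation, the progressive ischemia onset

the chronic hypoxia exacerbation, the localized inflammation, the progressive ischemia onset → the mild acidosis onset with nothing further upstream stated.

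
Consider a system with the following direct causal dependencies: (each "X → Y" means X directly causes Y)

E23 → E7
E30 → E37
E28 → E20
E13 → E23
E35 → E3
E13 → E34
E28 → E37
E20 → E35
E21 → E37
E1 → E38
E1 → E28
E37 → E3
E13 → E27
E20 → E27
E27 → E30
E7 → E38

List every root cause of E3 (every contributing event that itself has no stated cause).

E1, E13, E21

Tracing upstream from E3: E3 ← E37 ← E30 ← E27 ← E13.
A separate upstream branch: E3 ← E37 ← E28 ← E1.
A separate upstream branch: E3 ← E37 ← E21.
Each of those chain origins has no stated cause.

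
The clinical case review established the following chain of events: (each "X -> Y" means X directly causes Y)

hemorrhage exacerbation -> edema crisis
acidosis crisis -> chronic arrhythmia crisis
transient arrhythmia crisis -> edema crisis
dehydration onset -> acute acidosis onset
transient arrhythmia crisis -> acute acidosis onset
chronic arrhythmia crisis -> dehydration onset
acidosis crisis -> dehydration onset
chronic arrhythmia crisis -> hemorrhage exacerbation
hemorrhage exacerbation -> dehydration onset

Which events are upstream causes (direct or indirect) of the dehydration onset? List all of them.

Immediate causes of the dehydration onset: the acidosis crisis, the chronic arrhythmia crisis, the hemorrhage exacerbation.

the acidosis crisis, the chronic arrhythmia crisis, the hemorrhage exacerbation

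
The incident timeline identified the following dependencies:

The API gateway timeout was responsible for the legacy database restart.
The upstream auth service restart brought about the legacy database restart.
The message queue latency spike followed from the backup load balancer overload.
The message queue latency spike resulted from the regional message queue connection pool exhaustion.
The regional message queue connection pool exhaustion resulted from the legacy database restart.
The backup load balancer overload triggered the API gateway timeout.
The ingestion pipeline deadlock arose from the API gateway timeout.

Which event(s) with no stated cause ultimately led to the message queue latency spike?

Tracing upstream from the message queue latency spike: the message queue latency spike ← the backup load balancer overload.
A separate upstream branch: the message queue latency spike ← the regional message queue connection pool exhaustion ← the legacy database restart ← the upstream auth service restart.
Each of those chain origins has no stated cause.

the backup load balancer overload, the upstream auth service restart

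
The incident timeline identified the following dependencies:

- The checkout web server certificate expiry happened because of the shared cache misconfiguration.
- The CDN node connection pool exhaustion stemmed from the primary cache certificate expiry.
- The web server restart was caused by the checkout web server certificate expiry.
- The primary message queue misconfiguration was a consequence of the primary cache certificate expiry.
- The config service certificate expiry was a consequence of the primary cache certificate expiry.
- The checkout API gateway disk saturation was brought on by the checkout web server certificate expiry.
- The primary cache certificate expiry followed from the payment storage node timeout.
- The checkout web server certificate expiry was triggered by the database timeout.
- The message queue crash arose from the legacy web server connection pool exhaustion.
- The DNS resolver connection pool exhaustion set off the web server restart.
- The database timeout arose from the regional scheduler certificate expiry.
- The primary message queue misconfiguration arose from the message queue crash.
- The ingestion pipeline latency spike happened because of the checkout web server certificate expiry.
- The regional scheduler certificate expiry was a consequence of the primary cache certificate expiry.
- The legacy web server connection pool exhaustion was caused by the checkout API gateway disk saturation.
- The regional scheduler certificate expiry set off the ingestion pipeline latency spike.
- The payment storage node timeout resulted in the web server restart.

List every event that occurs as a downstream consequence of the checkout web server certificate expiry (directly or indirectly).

Direct effects: the checkout API gateway disk saturation, the web server restart, the ingestion pipeline latency spike.
2 steps out: the legacy web server connection pool exhaustion.
3 steps out: the message queue crash.
4 steps out: the primary message queue misconfiguration.
Not reachable from it: the payment storage node timeout, the primary cache certificate expiry, the config service certificate expiry, the CDN node connection pool exhaustion, the shared cache misconfiguration, the regional scheduler certificate expiry, the database timeout, the DNS resolver connection pool exhaustion.

the checkout API gateway disk saturation, the ingestion pipeline latency spike, the legacy web server connection pool exhaustion, the message queue crash, the primary message queue misconfiguration, the web server restart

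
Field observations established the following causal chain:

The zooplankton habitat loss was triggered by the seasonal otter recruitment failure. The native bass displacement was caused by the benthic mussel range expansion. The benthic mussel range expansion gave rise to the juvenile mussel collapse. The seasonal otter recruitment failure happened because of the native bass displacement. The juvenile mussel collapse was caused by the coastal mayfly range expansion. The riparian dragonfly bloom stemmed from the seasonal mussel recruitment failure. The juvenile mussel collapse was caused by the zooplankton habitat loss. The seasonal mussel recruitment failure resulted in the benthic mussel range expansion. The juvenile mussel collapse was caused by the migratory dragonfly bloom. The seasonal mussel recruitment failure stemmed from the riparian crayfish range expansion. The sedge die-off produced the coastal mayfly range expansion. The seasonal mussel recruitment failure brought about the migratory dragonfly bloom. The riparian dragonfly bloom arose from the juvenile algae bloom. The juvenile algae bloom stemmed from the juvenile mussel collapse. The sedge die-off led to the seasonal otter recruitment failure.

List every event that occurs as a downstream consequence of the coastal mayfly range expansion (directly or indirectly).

the juvenile algae bloom, the juvenile mussel collapse, the riparian dragonfly bloom

Direct effects: the juvenile mussel collapse.
2 steps out: the juvenile algae bloom.
3 steps out: the riparian dragonfly bloom.
Not reachable from it: the riparian crayfish range expansion, the seasonal mussel recruitment failure, the benthic mussel range expansion, the sedge die-off, the migratory dragonfly bloom, the native bass displacement, the seasonal otter recruitment failure, the zooplankton habitat loss.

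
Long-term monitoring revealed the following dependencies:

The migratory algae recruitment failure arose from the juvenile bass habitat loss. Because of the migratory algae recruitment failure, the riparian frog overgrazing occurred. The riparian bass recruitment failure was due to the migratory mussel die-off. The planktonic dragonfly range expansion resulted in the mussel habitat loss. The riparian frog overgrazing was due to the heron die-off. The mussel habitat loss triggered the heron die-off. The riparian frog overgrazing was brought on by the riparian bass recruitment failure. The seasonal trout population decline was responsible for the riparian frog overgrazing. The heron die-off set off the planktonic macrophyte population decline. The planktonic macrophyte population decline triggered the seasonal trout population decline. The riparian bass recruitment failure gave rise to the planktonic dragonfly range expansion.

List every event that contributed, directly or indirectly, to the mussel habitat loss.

the migratory mussel die-off, the planktonic dragonfly range expansion, the riparian bass recruitment failure

Immediate cause of the mussel habitat loss: the planktonic dragonfly range expansion.
Further upstream: the migratory mussel die-off, the riparian bass recruitment failure.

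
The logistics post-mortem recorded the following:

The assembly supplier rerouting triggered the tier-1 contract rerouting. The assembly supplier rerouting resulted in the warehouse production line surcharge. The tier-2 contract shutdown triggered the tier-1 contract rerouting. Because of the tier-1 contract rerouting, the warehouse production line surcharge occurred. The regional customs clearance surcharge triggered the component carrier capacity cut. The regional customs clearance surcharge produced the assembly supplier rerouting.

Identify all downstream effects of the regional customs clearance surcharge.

Direct effects: the component carrier capacity cut, the assembly supplier rerouting.
2 steps out: the tier-1 contract rerouting, the warehouse production line surcharge.
Not reachable from it: the tier-2 contract shutdown.

the assembly supplier rerouting, the component carrier capacity cut, the tier-1 contract rerouting, the warehouse production line surcharge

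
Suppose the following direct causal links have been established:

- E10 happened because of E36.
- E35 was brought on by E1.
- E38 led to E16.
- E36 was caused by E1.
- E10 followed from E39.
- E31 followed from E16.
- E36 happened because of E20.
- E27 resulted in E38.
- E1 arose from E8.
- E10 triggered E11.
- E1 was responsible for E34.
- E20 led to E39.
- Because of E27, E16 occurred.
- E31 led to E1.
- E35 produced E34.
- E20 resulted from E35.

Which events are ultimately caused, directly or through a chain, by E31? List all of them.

E1, E10, E11, E20, E34, E35, E36, E39

Direct effects: E1.
2 steps out: E35, E36, E34.
3 steps out: E20, E10.
4 steps out: E39, E11.
Not reachable from it: E27, E38, E16, E8.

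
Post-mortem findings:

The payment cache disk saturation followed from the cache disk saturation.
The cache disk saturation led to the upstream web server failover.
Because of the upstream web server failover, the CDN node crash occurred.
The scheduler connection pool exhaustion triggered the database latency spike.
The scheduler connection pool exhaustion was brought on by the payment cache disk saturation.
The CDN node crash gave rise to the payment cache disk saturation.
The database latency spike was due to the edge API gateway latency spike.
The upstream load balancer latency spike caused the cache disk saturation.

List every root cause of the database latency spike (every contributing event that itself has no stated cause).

Tracing upstream from the database latency spike: the database latency spike ← the scheduler connection pool exhaustion ← the payment cache disk saturation ← the cache disk saturation ← the upstream load balancer latency spike.
A separate upstream branch: the database latency spike ← the edge API gateway latency spike.
Each of those chain origins has no stated cause.

the edge API gateway latency spike, the upstream load balancer latency spike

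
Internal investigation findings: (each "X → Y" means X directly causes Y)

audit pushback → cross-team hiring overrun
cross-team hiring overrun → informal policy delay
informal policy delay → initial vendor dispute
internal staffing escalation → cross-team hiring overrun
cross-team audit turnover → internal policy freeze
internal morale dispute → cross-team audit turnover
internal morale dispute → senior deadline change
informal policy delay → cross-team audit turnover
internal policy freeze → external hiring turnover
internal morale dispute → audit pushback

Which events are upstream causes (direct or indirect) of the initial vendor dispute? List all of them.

Immediate cause of the initial vendor dispute: the informal policy delay.
Further upstream: the internal morale dispute, the audit pushback, the internal staffing escalation, the cross-team hiring overrun.

the audit pushback, the cross-team hiring overrun, the informal policy delay, the internal morale dispute, the internal staffing escalation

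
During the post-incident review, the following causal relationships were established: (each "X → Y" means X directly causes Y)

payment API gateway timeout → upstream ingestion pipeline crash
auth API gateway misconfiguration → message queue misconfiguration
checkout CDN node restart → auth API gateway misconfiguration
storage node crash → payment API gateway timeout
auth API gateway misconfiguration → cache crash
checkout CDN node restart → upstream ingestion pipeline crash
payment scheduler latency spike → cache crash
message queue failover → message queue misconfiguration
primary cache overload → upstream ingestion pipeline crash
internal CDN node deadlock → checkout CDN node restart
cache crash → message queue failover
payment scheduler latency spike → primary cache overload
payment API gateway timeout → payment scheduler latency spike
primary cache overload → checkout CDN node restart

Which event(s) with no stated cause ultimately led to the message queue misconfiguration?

Tracing upstream from the message queue misconfiguration: the message queue misconfiguration ← the message queue failover ← the cache crash ← the payment scheduler latency spike ← the payment API gateway timeout ← the storage node crash.
A separate upstream branch: the message queue misconfiguration ← the auth API gateway misconfiguration ← the checkout CDN node restart ← the internal CDN node deadlock.
Each of those chain origins has no stated cause.

the internal CDN node deadlock, the storage node crash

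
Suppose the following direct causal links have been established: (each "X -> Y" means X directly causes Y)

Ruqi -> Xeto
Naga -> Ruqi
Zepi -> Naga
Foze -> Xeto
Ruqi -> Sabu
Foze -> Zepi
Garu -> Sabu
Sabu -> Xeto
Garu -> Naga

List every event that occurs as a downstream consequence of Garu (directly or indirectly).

Naga, Ruqi, Sabu, Xeto

Direct effects: Naga, Sabu.
2 steps out: Ruqi, Xeto.
Not reachable from it: Foze, Zepi.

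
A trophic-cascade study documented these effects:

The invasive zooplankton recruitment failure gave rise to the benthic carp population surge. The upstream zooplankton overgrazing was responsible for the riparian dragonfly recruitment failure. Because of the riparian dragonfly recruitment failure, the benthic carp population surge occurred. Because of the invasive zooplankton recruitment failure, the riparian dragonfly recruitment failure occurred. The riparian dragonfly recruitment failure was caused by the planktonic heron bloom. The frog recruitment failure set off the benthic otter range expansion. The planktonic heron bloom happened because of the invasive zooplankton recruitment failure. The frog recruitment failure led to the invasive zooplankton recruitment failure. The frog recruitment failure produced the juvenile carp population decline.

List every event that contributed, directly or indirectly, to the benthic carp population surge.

Immediate causes of the benthic carp population surge: the invasive zooplankton recruitment failure, the riparian dragonfly recruitment failure.
Further upstream: the frog recruitment failure, the planktonic heron bloom, the upstream zooplankton overgrazing.

the frog recruitment failure, the invasive zooplankton recruitment failure, the planktonic heron bloom, the riparian dragonfly recruitment failure, the upstream zooplankton overgrazing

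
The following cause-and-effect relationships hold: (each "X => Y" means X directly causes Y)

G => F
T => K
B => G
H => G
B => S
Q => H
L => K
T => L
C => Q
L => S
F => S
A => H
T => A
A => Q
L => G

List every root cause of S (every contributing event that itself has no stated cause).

B, C, T

Tracing upstream from S: S ← L ← T.
A separate upstream branch: S ← F ← G ← H ← Q ← C.
A separate upstream branch: S ← B.
Each of those chain origins has no stated cause.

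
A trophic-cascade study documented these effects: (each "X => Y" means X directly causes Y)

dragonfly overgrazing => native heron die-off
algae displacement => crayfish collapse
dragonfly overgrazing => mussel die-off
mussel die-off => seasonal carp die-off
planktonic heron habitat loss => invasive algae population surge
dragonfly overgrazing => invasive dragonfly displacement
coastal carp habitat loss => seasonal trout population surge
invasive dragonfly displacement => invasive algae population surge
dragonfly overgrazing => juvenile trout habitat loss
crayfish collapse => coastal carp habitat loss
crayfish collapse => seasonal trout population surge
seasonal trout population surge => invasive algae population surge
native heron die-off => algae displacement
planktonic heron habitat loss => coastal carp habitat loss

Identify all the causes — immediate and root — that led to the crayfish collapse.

the algae displacement, the dragonfly overgrazing, the native heron die-off

Immediate cause of the crayfish collapse: the algae displacement.
Further upstream: the dragonfly overgrazing, the native heron die-off.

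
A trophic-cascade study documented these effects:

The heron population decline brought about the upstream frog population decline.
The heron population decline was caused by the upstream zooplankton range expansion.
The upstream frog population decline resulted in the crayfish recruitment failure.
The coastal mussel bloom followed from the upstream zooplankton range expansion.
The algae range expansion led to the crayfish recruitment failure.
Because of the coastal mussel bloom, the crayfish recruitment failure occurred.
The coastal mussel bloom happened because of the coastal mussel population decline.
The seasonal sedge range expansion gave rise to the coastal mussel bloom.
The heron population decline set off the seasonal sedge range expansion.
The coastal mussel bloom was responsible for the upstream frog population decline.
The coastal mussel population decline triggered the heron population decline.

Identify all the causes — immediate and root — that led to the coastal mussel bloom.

the coastal mussel population decline, the heron population decline, the seasonal sedge range expansion, the upstream zooplankton range expansion

Immediate causes of the coastal mussel bloom: the upstream zooplankton range expansion, the coastal mussel population decline, the seasonal sedge range expansion.
Further upstream: the heron population decline.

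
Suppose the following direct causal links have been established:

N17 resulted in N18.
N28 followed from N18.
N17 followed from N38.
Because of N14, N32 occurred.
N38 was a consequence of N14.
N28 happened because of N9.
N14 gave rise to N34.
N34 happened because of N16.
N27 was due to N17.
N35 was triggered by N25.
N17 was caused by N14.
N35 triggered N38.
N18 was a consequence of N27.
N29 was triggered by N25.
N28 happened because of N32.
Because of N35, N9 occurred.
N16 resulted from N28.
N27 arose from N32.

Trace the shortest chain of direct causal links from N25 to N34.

N25 → N35 → N9 → N28 → N16 → N34

N25 → N35
N35 → N9
N9 → N28
N28 → N16
N16 → N34
Length: 5 steps.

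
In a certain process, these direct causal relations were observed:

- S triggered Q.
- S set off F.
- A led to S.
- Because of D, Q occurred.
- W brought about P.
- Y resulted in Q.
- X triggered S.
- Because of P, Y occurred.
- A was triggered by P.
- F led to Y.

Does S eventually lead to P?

S leads to F, Y, Q; P is not among them.

No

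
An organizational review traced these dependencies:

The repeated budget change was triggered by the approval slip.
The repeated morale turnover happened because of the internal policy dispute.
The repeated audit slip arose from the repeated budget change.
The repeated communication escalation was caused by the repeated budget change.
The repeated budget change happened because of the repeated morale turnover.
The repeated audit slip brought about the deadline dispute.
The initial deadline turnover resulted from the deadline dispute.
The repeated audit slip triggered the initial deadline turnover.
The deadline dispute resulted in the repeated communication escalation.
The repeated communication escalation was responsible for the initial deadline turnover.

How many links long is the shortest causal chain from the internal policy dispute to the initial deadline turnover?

4

Shortest chain: the internal policy dispute → the repeated morale turnover → the repeated budget change → the repeated audit slip → the initial deadline turnover.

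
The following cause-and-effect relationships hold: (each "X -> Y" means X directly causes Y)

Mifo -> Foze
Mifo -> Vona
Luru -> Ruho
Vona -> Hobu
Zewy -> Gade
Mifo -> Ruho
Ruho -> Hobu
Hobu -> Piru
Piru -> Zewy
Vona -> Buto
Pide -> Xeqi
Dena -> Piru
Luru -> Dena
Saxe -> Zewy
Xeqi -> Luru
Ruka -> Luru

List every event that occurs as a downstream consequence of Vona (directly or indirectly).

Direct effects: Hobu, Buto.
2 steps out: Piru.
3 steps out: Zewy.
4 steps out: Gade.
Not reachable from it: Pide, Mifo, Foze, Xeqi, Ruka, Saxe, Luru, Ruho, Dena.

Buto, Gade, Hobu, Piru, Zewy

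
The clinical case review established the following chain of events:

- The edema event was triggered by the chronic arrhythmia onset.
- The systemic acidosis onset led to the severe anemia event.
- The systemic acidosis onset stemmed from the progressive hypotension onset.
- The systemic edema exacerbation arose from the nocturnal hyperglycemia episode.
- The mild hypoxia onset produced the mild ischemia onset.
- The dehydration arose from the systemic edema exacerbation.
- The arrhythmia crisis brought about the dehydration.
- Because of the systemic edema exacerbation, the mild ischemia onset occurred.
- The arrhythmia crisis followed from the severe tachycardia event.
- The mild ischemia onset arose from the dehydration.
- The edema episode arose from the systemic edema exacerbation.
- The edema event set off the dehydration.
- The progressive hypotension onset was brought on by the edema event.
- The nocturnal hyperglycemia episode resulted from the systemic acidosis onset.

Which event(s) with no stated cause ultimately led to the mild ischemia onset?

Tracing upstream from the mild ischemia onset: the mild ischemia onset ← the dehydration ← the arrhythmia crisis ← the severe tachycardia event.
A separate upstream branch: the mild ischemia onset ← the dehydration ← the edema event ← the chronic arrhythmia onset.
A separate upstream branch: the mild ischemia onset ← the mild hypoxia onset.
Each of those chain origins has no stated cause.

the chronic arrhythmia onset, the mild hypoxia onset, the severe tachycardia event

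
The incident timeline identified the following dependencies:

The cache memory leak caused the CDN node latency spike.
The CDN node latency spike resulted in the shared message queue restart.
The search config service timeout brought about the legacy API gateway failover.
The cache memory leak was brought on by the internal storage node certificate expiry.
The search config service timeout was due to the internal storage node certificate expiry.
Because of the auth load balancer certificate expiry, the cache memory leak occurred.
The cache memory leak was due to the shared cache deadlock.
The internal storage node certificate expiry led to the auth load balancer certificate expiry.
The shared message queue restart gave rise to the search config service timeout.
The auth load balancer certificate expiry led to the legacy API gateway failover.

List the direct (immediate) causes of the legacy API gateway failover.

the auth load balancer certificate expiry, the search config service timeout

Upstream contributors include the internal storage node certificate expiry, the cache memory leak, the CDN node latency spike, the shared message queue restart, the shared cache deadlock, but only the auth load balancer certificate expiry, the search config service timeout feed directly into the legacy API gateway failover.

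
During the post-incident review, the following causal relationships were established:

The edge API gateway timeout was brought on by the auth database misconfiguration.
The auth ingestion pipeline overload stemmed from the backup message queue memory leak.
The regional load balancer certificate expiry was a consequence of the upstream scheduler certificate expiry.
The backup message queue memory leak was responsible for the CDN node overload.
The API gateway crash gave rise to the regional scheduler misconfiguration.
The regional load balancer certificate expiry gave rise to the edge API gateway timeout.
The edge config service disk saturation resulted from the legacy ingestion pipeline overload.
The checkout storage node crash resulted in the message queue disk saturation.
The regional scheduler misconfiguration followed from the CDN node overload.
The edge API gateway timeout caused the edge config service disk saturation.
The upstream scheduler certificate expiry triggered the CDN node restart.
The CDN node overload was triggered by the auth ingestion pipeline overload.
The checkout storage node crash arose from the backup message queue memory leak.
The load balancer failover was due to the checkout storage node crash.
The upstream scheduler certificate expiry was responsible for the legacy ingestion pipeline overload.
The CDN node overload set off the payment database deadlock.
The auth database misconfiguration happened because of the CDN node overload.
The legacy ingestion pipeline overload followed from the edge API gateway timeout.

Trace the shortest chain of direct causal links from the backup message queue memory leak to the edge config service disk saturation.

the backup message queue memory leak → the CDN node overload
the CDN node overload → the auth database misconfiguration
the auth database misconfiguration → the edge API gateway timeout
the edge API gateway timeout → the edge config service disk saturation
Length: 4 steps.

the backup message queue memory leak → the CDN node overload → the auth database misconfiguration → the edge API gateway timeout → the edge config service disk saturation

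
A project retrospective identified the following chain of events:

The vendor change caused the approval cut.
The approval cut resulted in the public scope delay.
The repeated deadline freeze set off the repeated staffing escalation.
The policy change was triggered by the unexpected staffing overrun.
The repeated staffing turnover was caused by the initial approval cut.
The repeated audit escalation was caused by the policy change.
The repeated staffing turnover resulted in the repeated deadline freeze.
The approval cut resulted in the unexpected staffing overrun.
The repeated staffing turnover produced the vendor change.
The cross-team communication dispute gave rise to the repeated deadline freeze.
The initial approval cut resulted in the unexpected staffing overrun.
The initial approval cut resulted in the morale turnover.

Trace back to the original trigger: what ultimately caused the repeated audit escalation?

Tracing upstream from the repeated audit escalation: the repeated audit escalation ← the policy change ← the unexpected staffing overrun ← the initial approval cut.
The initial approval cut has no stated cause, so it is the root.

the initial approval cut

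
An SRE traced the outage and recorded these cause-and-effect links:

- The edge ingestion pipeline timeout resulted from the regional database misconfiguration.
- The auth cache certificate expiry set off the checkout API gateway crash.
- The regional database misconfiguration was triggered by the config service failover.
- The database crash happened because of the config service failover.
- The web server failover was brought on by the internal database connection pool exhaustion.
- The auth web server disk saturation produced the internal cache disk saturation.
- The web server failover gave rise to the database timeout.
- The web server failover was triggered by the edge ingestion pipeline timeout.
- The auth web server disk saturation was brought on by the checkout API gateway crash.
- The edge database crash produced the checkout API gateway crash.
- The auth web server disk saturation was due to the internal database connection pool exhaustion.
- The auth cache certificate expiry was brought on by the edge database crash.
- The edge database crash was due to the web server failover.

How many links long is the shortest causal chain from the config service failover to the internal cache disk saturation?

Shortest chain: the config service failover → the regional database misconfiguration → the edge ingestion pipeline timeout → the web server failover → the edge database crash → the checkout API gateway crash → the auth web server disk saturation → the internal cache disk saturation.

7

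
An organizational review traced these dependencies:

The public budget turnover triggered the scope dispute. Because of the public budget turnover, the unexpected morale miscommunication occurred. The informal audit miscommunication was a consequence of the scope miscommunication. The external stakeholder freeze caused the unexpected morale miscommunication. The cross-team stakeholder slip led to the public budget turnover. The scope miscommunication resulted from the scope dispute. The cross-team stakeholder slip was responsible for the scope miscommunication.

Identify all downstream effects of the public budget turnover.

Direct effects: the scope dispute, the unexpected morale miscommunication.
2 steps out: the scope miscommunication.
3 steps out: the informal audit miscommunication.
Not reachable from it: the cross-team stakeholder slip, the external stakeholder freeze.

the informal audit miscommunication, the scope dispute, the scope miscommunication, the unexpected morale miscommunication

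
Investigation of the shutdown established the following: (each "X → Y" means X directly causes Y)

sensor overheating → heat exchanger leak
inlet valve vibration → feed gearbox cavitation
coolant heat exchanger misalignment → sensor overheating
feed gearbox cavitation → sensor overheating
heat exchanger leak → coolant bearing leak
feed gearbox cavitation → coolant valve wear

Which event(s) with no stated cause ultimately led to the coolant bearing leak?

the coolant heat exchanger misalignment, the inlet valve vibration

Tracing upstream from the coolant bearing leak: the coolant bearing leak ← the heat exchanger leak ← the sensor overheating ← the feed gearbox cavitation ← the inlet valve vibration.
A separate upstream branch: the coolant bearing leak ← the heat exchanger leak ← the sensor overheating ← the coolant heat exchanger misalignment.
Each of those chain origins has no stated cause.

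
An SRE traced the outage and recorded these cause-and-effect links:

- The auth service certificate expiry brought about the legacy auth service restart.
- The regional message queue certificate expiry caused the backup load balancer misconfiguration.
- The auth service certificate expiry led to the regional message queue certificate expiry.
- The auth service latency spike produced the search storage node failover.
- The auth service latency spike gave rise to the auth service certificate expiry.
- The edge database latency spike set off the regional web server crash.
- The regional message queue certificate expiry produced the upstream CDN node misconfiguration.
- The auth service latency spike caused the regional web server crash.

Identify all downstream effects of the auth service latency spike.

Direct effects: the regional web server crash, the auth service certificate expiry, the search storage node failover.
2 steps out: the legacy auth service restart, the regional message queue certificate expiry.
3 steps out: the upstream CDN node misconfiguration, the backup load balancer misconfiguration.
Not reachable from it: the edge database latency spike.

the auth service certificate expiry, the backup load balancer misconfiguration, the legacy auth service restart, the regional message queue certificate expiry, the regional web server crash, the search storage node failover, the upstream CDN node misconfiguration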